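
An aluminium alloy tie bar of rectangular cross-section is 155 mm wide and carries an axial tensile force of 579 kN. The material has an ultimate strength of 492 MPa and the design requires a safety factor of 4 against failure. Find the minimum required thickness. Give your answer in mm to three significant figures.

t = 30.4 mm

σ_allow = 492/4 = 123.0 MPa.
Required area A = F/σ_allow = 579000/123.0 = 4707 mm².
t = A/w = 4707/155 = 30.37 mm.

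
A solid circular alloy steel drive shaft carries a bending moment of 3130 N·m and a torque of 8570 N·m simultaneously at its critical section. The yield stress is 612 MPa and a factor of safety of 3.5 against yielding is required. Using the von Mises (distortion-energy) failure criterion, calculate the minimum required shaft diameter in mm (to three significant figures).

σ_allow = σ_y/n = 612/3.5 = 174.9 MPa.
For a solid shaft σ_b = 32M/(πd³) and τ = 16T/(πd³), so the von Mises stress is σ' = (16/πd³)·√(4M²+3T²).
√(4M²+3T²) = √(4×(3.130×10^6)² + 3×(8.570×10^6)²) = 1.611×10^7 N·mm.
d³ = 16×1.611×10^7/(π×174.9) = 469200 mm³.
d = 77.71 mm.

d = 77.7 mm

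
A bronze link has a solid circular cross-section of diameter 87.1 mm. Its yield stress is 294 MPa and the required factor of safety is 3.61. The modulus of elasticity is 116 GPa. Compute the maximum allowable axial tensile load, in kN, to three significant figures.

F_allow = 485 kN

σ_allow = 294/3.61 = 81.44 MPa.
A = πd²/4 = π×87.1²/4 = 5958 mm².
F_allow = σ_allow × A = 81.44×5958 = 485300 N.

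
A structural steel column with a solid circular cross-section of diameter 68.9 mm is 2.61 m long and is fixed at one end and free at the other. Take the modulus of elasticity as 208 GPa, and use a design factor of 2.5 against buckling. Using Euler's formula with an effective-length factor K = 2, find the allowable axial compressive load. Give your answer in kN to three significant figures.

P_allow = 33.3 kN

I = πd⁴/64 = π×68.9⁴/64 = 1.106×10^6 mm⁴.
Effective length L_e = KL = 2×2.61 m = 5220 mm.
Euler critical load P_cr = π²EI/L_e² = π²×208000×1.106×10^6/5220² = 83340 N.
P_allow = P_cr/n = 83340/2.5 = 33340 N.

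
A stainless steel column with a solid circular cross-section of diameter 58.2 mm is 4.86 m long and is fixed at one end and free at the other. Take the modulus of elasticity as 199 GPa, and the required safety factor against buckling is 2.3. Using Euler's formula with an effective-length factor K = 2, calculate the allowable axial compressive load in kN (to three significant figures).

I = πd⁴/64 = π×58.2⁴/64 = 563200 mm⁴.
Effective length L_e = KL = 2×4.86 m = 9720 mm.
Euler critical load P_cr = π²EI/L_e² = π²×199000×563200/9720² = 11710 N.
P_allow = P_cr/n = 11710/2.3 = 5090 N.

P_allow = 5.09 kN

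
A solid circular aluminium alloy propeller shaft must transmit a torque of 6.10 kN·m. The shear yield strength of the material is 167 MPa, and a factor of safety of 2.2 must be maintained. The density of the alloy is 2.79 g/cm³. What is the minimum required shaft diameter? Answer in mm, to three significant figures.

d = 74.2 mm

Allowable shear stress τ_allow = 167/2.2 = 75.91 MPa.
For a solid shaft τ = 16T/(πd³), so d³ = 16T/(π τ_allow) = 16×6100000/(π×75.91) = 409300 mm³.
d = (409300)^(1/3) = 74.25 mm.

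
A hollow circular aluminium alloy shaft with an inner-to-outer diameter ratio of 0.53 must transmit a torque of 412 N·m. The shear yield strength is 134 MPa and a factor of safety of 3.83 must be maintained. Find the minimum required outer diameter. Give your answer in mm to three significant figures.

d_o = 40.2 mm

τ_allow = 134/3.83 = 34.99 MPa.
For a hollow shaft τ = 16T/[πd_o³(1−k⁴)] with k = 0.53, so 1−k⁴ = 0.9211.
d_o³ = 16T/[π τ_allow (1−k⁴)] = 16×412000/(π×34.99×0.9211) = 65110 mm³.
d_o = 40.23 mm.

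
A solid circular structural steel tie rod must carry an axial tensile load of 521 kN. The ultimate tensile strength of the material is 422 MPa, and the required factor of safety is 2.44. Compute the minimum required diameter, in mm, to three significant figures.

d = 61.9 mm

Allowable stress σ_allow = 422/2.44 = 173.0 MPa.
Required area A = F/σ_allow = 521000/173.0 = 3012 mm².
A = πd²/4 → d = √(4A/π) = 61.93 mm.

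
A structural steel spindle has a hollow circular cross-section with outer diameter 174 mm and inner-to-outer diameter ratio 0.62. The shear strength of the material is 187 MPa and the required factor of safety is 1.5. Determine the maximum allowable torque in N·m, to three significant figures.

τ_allow = 187/1.5 = 124.7 MPa.
For a hollow shaft T_allow = τ_allow·πd_o³(1−k⁴)/16 with 1−k⁴ = 0.8522, so πd_o³(1−k⁴)/16 = 881500 mm³.
T_allow = 124.7×881500 = 1.099×10^8 N·mm = 109900 N·m.

T_allow = 1.10×10^5 N·m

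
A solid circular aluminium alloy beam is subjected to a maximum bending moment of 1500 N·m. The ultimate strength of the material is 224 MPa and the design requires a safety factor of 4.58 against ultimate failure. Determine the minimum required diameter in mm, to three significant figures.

σ_allow = 224/4.58 = 48.91 MPa.
For a solid circular section σ = 32M/(πd³), so d³ = 32M/(π σ_allow) = 32×1500000/(π×48.91) = 312400 mm³.
d = 67.85 mm.

d = 67.9 mm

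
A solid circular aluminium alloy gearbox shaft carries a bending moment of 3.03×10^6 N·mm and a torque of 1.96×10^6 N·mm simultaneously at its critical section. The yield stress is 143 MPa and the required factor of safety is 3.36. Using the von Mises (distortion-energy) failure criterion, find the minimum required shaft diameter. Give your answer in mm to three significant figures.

σ_allow = σ_y/n = 143/3.36 = 42.56 MPa.
For a solid shaft σ_b = 32M/(πd³) and τ = 16T/(πd³), so the von Mises stress is σ' = (16/πd³)·√(4M²+3T²).
√(4M²+3T²) = √(4×(3.030×10^6)² + 3×(1.960×10^6)²) = 6.946×10^6 N·mm.
d³ = 16×6.946×10^6/(π×42.56) = 831200 mm³.
d = 94.02 mm.

d = 94.0 mm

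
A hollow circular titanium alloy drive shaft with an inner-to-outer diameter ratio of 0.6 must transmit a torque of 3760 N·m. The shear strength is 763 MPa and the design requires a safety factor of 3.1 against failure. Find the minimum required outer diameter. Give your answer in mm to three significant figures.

τ_allow = 763/3.1 = 246.1 MPa.
For a hollow shaft τ = 16T/[πd_o³(1−k⁴)] with k = 0.6, so 1−k⁴ = 0.8704.
d_o³ = 16T/[π τ_allow (1−k⁴)] = 16×3760000/(π×246.1×0.8704) = 89390 mm³.
d_o = 44.71 mm.

d_o = 44.7 mm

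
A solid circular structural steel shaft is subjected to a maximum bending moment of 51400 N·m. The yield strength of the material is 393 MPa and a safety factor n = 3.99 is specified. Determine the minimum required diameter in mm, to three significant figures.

σ_allow = 393/3.99 = 98.50 MPa.
For a solid circular section σ = 32M/(πd³), so d³ = 32M/(π σ_allow) = 32×5.1400×10^7/(π×98.50) = 5.315×10^6 mm³.
d = 174.5 mm.

d = 175 mm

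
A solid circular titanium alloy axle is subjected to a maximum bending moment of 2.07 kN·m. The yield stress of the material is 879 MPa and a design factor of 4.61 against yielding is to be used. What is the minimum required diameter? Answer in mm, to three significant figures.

d = 48.0 mm

σ_allow = 879/4.61 = 190.7 MPa.
For a solid circular section σ = 32M/(πd³), so d³ = 32M/(π σ_allow) = 32×2070000/(π×190.7) = 110600 mm³.
d = 48.00 mm.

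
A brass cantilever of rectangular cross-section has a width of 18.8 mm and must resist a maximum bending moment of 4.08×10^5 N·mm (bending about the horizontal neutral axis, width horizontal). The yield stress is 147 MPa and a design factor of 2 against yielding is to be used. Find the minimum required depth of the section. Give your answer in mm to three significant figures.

σ_allow = 147/2 = 73.50 MPa.
For a rectangular section σ = 6M/(bh²), so h² = 6M/(b σ_allow) = 6×408000/(18.8×73.50) = 1772 mm².
h = 42.09 mm.

h = 42.1 mm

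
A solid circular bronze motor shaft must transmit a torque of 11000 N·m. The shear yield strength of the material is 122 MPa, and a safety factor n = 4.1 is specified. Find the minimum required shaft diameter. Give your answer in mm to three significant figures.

d = 123 mm

Allowable shear stress τ_allow = 122/4.1 = 29.76 MPa.
For a solid shaft τ = 16T/(πd³), so d³ = 16T/(π τ_allow) = 16×1.1000×10^7/(π×29.76) = 1.883×10^6 mm³.
d = (1.883×10^6)^(1/3) = 123.5 mm.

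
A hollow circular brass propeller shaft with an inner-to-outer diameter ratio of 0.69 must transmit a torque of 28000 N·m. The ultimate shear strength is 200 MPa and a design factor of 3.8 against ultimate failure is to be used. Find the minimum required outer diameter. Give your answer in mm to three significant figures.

τ_allow = 200/3.8 = 52.63 MPa.
For a hollow shaft τ = 16T/[πd_o³(1−k⁴)] with k = 0.69, so 1−k⁴ = 0.7733.
d_o³ = 16T/[π τ_allow (1−k⁴)] = 16×2.8000×10^7/(π×52.63×0.7733) = 3.504×10^6 mm³.
d_o = 151.9 mm.

d_o = 152 mm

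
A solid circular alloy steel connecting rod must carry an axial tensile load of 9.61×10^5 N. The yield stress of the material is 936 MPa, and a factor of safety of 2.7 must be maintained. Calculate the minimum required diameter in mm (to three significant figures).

d = 59.4 mm

Allowable stress σ_allow = 936/2.7 = 346.7 MPa.
Required area A = F/σ_allow = 961000/346.7 = 2772 mm².
A = πd²/4 → d = √(4A/π) = 59.41 mm.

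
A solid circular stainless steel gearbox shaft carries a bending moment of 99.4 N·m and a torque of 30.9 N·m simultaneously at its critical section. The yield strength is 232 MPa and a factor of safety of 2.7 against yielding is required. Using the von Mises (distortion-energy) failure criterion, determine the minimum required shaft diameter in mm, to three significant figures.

σ_allow = σ_y/n = 232/2.7 = 85.93 MPa.
For a solid shaft σ_b = 32M/(πd³) and τ = 16T/(πd³), so the von Mises stress is σ' = (16/πd³)·√(4M²+3T²).
√(4M²+3T²) = √(4×(99400)² + 3×(30900)²) = 205900 N·mm.
d³ = 16×205900/(π×85.93) = 12200 mm³.
d = 23.02 mm.

d = 23.0 mm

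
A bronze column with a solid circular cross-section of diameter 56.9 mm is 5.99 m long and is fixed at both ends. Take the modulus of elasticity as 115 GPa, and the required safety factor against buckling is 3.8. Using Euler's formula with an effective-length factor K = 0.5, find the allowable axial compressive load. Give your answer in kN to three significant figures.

P_allow = 17.1 kN

I = πd⁴/64 = π×56.9⁴/64 = 514500 mm⁴.
Effective length L_e = KL = 0.5×5.99 m = 2995 mm.
Euler critical load P_cr = π²EI/L_e² = π²×115000×514500/2995² = 65110 N.
P_allow = P_cr/n = 65110/3.8 = 17130 N.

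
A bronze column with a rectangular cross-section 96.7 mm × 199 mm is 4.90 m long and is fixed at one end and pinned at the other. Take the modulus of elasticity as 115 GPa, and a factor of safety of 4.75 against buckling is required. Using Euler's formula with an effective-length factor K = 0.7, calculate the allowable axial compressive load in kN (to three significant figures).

Buckling occurs about the weak axis: I_min = h·b³/12 = 199×96.7³/12 = 1.500×10^7 mm⁴ (b = 96.7 mm is the smaller dimension).
Effective length L_e = KL = 0.7×4.90 m = 3430 mm.
Euler critical load P_cr = π²EI/L_e² = π²×115000×1.500×10^7/3430² = 1.447×10^6 N.
P_allow = P_cr/n = 1.447×10^6/4.75 = 304600 N.

P_allow = 305 kN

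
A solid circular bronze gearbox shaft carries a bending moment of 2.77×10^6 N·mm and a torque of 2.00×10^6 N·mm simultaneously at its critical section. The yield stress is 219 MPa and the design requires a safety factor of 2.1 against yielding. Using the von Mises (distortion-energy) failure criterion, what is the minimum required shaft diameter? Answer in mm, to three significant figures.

d = 68.3 mm

σ_allow = σ_y/n = 219/2.1 = 104.3 MPa.
For a solid shaft σ_b = 32M/(πd³) and τ = 16T/(πd³), so the von Mises stress is σ' = (16/πd³)·√(4M²+3T²).
√(4M²+3T²) = √(4×(2.770×10^6)² + 3×(2.000×10^6)²) = 6.534×10^6 N·mm.
d³ = 16×6.534×10^6/(π×104.3) = 319100 mm³.
d = 68.33 mm.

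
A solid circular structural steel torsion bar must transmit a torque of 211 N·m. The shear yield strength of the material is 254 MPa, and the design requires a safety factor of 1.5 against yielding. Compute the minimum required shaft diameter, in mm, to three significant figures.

Allowable shear stress τ_allow = 254/1.5 = 169.3 MPa.
For a solid shaft τ = 16T/(πd³), so d³ = 16T/(π τ_allow) = 16×211000/(π×169.3) = 6346 mm³.
d = (6346)^(1/3) = 18.51 mm.

d = 18.5 mm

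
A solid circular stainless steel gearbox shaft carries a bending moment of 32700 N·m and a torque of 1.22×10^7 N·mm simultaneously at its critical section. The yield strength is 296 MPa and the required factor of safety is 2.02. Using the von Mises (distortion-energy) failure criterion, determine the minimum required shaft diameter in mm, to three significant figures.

d = 134 mm

σ_allow = σ_y/n = 296/2.02 = 146.5 MPa.
For a solid shaft σ_b = 32M/(πd³) and τ = 16T/(πd³), so the von Mises stress is σ' = (16/πd³)·√(4M²+3T²).
√(4M²+3T²) = √(4×(3.270×10^7)² + 3×(1.220×10^7)²) = 6.873×10^7 N·mm.
d³ = 16×6.873×10^7/(π×146.5) = 2.389×10^6 mm³.
d = 133.7 mm.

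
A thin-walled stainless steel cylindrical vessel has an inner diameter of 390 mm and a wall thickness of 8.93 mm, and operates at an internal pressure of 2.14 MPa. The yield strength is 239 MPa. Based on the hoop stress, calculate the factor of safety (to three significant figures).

σ_h = pD/(2t) = 2.14×390/(2×8.93) = 46.73 MPa.
n = 239/46.73 = 5.114.

n = 5.11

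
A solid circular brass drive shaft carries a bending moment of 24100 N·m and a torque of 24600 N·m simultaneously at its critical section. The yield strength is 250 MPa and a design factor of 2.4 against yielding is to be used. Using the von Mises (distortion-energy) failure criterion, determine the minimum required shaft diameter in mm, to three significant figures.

σ_allow = σ_y/n = 250/2.4 = 104.2 MPa.
For a solid shaft σ_b = 32M/(πd³) and τ = 16T/(πd³), so the von Mises stress is σ' = (16/πd³)·√(4M²+3T²).
√(4M²+3T²) = √(4×(2.410×10^7)² + 3×(2.460×10^7)²) = 6.433×10^7 N·mm.
d³ = 16×6.433×10^7/(π×104.2) = 3.145×10^6 mm³.
d = 146.5 mm.

d = 147 mm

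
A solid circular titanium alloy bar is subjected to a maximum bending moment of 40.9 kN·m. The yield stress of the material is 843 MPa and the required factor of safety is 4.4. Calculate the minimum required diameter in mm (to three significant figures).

σ_allow = 843/4.4 = 191.6 MPa.
For a solid circular section σ = 32M/(πd³), so d³ = 32M/(π σ_allow) = 32×4.0900×10^7/(π×191.6) = 2.174×10^6 mm³.
d = 129.6 mm.

d = 130 mm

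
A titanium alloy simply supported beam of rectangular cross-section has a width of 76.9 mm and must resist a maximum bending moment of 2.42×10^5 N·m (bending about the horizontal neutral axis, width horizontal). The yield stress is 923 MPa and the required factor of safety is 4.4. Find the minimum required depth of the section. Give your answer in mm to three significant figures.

h = 300 mm

σ_allow = 923/4.4 = 209.8 MPa.
For a rectangular section σ = 6M/(bh²), so h² = 6M/(b σ_allow) = 6×2.4200×10^8/(76.9×209.8) = 90010 mm².
h = 300.0 mm.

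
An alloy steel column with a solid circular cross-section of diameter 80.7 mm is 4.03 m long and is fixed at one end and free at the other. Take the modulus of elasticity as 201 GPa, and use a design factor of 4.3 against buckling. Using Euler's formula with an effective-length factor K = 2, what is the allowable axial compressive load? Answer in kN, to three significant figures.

I = πd⁴/64 = π×80.7⁴/64 = 2.082×10^6 mm⁴.
Effective length L_e = KL = 2×4.03 m = 8060 mm.
Euler critical load P_cr = π²EI/L_e² = π²×201000×2.082×10^6/8060² = 63580 N.
P_allow = P_cr/n = 63580/4.3 = 14780 N.

P_allow = 14.8 kN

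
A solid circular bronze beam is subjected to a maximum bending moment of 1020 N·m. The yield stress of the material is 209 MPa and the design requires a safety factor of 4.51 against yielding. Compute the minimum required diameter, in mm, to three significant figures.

σ_allow = 209/4.51 = 46.34 MPa.
For a solid circular section σ = 32M/(πd³), so d³ = 32M/(π σ_allow) = 32×1020000/(π×46.34) = 224200 mm³.
d = 60.75 mm.

d = 60.7 mm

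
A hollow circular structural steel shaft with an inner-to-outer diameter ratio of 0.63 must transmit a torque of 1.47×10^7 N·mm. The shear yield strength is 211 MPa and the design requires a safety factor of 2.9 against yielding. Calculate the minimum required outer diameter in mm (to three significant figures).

τ_allow = 211/2.9 = 72.76 MPa.
For a hollow shaft τ = 16T/[πd_o³(1−k⁴)] with k = 0.63, so 1−k⁴ = 0.8425.
d_o³ = 16T/[π τ_allow (1−k⁴)] = 16×1.4700×10^7/(π×72.76×0.8425) = 1.221×10^6 mm³.
d_o = 106.9 mm.

d_o = 107 mm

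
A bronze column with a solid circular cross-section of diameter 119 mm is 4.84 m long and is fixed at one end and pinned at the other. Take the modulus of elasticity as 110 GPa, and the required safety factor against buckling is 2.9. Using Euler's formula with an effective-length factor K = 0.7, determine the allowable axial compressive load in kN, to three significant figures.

P_allow = 321 kN

I = πd⁴/64 = π×119⁴/64 = 9.844×10^6 mm⁴.
Effective length L_e = KL = 0.7×4.84 m = 3388 mm.
Euler critical load P_cr = π²EI/L_e² = π²×110000×9.844×10^6/3388² = 931000 N.
P_allow = P_cr/n = 931000/2.9 = 321000 N.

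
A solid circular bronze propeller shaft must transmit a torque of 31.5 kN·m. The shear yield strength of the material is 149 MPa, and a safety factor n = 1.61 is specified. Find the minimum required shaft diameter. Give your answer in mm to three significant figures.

Allowable shear stress τ_allow = 149/1.61 = 92.55 MPa.
For a solid shaft τ = 16T/(πd³), so d³ = 16T/(π τ_allow) = 16×3.1500×10^7/(π×92.55) = 1.733×10^6 mm³.
d = (1.733×10^6)^(1/3) = 120.1 mm.

d = 120 mm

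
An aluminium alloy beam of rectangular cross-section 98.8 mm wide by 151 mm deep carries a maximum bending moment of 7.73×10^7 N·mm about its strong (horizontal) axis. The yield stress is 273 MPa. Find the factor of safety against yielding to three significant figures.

n = 1.33

Section modulus S = bh²/6 = 98.8×151²/6 = 375500 mm³.
σ = M/S = 7.7300×10^7/375500 = 205.9 MPa.
n = 273/205.9 = 1.326.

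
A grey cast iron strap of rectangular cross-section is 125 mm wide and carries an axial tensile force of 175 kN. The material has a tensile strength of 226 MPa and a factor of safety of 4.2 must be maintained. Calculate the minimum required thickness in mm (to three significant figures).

σ_allow = 226/4.2 = 53.81 MPa.
Required area A = F/σ_allow = 175000/53.81 = 3252 mm².
t = A/w = 3252/125 = 26.02 mm.

t = 26.0 mm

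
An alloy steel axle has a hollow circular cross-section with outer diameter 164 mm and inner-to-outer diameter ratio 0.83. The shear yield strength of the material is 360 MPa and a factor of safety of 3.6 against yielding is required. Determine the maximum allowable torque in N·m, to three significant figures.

τ_allow = 360/3.6 = 100.0 MPa.
For a hollow shaft T_allow = τ_allow·πd_o³(1−k⁴)/16 with 1−k⁴ = 0.5254, so πd_o³(1−k⁴)/16 = 455100 mm³.
T_allow = 100.0×455100 = 4.551×10^7 N·mm = 45510 N·m.

T_allow = 45500 N·m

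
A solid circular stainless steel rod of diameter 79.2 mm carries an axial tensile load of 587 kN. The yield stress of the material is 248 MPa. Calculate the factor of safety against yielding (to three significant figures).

A = πd²/4 = 4927 mm².
σ = F/A = 587000/4927 = 119.2 MPa.
n = 248/119.2 = 2.081.

n = 2.08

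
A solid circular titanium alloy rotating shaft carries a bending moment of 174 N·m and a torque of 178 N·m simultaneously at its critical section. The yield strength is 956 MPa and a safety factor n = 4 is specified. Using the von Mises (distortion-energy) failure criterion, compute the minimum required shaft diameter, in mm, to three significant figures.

d = 21.5 mm

σ_allow = σ_y/n = 956/4 = 239.0 MPa.
For a solid shaft σ_b = 32M/(πd³) and τ = 16T/(πd³), so the von Mises stress is σ' = (16/πd³)·√(4M²+3T²).
√(4M²+3T²) = √(4×(174000)² + 3×(178000)²) = 464900 N·mm.
d³ = 16×464900/(π×239.0) = 9907 mm³.
d = 21.48 mm.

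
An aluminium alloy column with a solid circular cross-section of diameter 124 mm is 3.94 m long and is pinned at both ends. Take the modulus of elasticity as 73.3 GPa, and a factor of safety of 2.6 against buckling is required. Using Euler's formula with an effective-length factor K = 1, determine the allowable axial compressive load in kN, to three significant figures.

I = πd⁴/64 = π×124⁴/64 = 1.161×10^7 mm⁴.
Effective length L_e = KL = 1×3.94 m = 3940 mm.
Euler critical load P_cr = π²EI/L_e² = π²×73300×1.161×10^7/3940² = 540800 N.
P_allow = P_cr/n = 540800/2.6 = 208000 N.

P_allow = 208 kN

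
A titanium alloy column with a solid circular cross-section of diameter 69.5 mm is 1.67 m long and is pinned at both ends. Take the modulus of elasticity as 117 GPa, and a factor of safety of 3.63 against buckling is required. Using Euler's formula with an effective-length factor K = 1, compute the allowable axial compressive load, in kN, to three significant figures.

P_allow = 131 kN

I = πd⁴/64 = π×69.5⁴/64 = 1.145×10^6 mm⁴.
Effective length L_e = KL = 1×1.67 m = 1670 mm.
Euler critical load P_cr = π²EI/L_e² = π²×117000×1.145×10^6/1670² = 474200 N.
P_allow = P_cr/n = 474200/3.63 = 130600 N.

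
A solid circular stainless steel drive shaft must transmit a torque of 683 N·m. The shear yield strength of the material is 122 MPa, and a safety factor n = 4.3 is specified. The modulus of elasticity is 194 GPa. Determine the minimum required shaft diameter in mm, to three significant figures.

Allowable shear stress τ_allow = 122/4.3 = 28.37 MPa.
For a solid shaft τ = 16T/(πd³), so d³ = 16T/(π τ_allow) = 16×683000/(π×28.37) = 122600 mm³.
d = (122600)^(1/3) = 49.68 mm.

d = 49.7 mm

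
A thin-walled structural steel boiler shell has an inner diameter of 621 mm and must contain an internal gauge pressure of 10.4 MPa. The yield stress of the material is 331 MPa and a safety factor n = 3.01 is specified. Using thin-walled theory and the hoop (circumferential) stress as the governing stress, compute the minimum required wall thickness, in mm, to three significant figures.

σ_allow = 331/3.01 = 110.0 MPa.
Hoop stress σ_h = pD/(2t), so t = pD/(2σ_allow) = 10.4×621/(2×110.0) = 29.37 mm.

t = 29.4 mm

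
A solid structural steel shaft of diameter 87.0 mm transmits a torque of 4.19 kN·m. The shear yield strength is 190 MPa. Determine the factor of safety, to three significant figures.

n = 5.86

τ = 16T/(πd³) = 16×4190000/(π×87.0³) = 32.41 MPa.
n = τ_limit/τ = 190/32.41 = 5.863.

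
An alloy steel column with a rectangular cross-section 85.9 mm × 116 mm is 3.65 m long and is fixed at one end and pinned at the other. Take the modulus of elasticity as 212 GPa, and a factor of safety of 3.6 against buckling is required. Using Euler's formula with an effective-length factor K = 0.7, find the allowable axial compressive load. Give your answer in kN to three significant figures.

P_allow = 546 kN

Buckling occurs about the weak axis: I_min = h·b³/12 = 116×85.9³/12 = 6.127×10^6 mm⁴ (b = 85.9 mm is the smaller dimension).
Effective length L_e = KL = 0.7×3.65 m = 2555 mm.
Euler critical load P_cr = π²EI/L_e² = π²×212000×6.127×10^6/2555² = 1.964×10^6 N.
P_allow = P_cr/n = 1.964×10^6/3.6 = 545500 N.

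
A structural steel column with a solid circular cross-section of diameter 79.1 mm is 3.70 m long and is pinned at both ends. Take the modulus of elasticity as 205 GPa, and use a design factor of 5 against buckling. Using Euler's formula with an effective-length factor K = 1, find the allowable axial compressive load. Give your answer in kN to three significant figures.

I = πd⁴/64 = π×79.1⁴/64 = 1.922×10^6 mm⁴.
Effective length L_e = KL = 1×3.70 m = 3700 mm.
Euler critical load P_cr = π²EI/L_e² = π²×205000×1.922×10^6/3700² = 284000 N.
P_allow = P_cr/n = 284000/5 = 56800 N.

P_allow = 56.8 kN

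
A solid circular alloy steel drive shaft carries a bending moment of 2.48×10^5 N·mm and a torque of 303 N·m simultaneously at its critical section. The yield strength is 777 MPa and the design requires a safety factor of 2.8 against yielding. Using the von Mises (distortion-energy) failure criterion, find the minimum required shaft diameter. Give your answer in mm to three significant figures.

σ_allow = σ_y/n = 777/2.8 = 277.5 MPa.
For a solid shaft σ_b = 32M/(πd³) and τ = 16T/(πd³), so the von Mises stress is σ' = (16/πd³)·√(4M²+3T²).
√(4M²+3T²) = √(4×(248000)² + 3×(303000)²) = 722100 N·mm.
d³ = 16×722100/(π×277.5) = 13250 mm³.
d = 23.66 mm.

d = 23.7 mm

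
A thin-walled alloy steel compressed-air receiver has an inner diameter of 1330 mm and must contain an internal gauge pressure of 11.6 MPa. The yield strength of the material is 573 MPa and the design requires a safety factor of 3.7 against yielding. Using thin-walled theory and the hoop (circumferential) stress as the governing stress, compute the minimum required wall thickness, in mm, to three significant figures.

t = 49.8 mm

σ_allow = 573/3.7 = 154.9 MPa.
Hoop stress σ_h = pD/(2t), so t = pD/(2σ_allow) = 11.6×1330/(2×154.9) = 49.81 mm.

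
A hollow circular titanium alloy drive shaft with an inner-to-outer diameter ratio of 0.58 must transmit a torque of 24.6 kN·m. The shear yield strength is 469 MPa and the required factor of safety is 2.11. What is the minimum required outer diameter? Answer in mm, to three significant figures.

d_o = 86.0 mm

τ_allow = 469/2.11 = 222.3 MPa.
For a hollow shaft τ = 16T/[πd_o³(1−k⁴)] with k = 0.58, so 1−k⁴ = 0.8868.
d_o³ = 16T/[π τ_allow (1−k⁴)] = 16×2.4600×10^7/(π×222.3×0.8868) = 635600 mm³.
d_o = 85.98 mm.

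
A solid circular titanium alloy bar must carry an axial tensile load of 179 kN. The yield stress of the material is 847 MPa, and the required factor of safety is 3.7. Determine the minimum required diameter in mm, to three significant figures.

Allowable stress σ_allow = 847/3.7 = 228.9 MPa.
Required area A = F/σ_allow = 179000/228.9 = 781.9 mm².
A = πd²/4 → d = √(4A/π) = 31.55 mm.

d = 31.6 mm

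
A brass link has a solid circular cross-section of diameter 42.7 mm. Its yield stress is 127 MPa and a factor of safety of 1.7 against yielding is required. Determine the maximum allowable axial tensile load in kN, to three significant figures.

σ_allow = 127/1.7 = 74.71 MPa.
A = πd²/4 = π×42.7²/4 = 1432 mm².
F_allow = σ_allow × A = 74.71×1432 = 107000 N.

F_allow = 107 kN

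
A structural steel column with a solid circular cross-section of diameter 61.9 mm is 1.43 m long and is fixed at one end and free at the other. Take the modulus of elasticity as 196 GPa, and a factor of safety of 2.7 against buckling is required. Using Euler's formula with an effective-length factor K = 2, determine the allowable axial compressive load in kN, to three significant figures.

I = πd⁴/64 = π×61.9⁴/64 = 720700 mm⁴.
Effective length L_e = KL = 2×1.43 m = 2860 mm.
Euler critical load P_cr = π²EI/L_e² = π²×196000×720700/2860² = 170400 N.
P_allow = P_cr/n = 170400/2.7 = 63120 N.

P_allow = 63.1 kN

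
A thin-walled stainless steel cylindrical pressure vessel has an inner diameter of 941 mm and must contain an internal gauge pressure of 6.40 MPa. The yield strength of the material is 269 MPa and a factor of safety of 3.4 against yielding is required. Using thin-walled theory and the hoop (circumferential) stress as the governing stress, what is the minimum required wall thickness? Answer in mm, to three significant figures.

σ_allow = 269/3.4 = 79.12 MPa.
Hoop stress σ_h = pD/(2t), so t = pD/(2σ_allow) = 6.40×941/(2×79.12) = 38.06 mm.

t = 38.1 mm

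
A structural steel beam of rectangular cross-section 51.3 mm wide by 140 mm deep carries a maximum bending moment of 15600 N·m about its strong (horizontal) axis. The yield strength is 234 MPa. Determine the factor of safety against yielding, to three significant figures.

Section modulus S = bh²/6 = 51.3×140²/6 = 167600 mm³.
σ = M/S = 1.5600×10^7/167600 = 93.09 MPa.
n = 234/93.09 = 2.514.

n = 2.51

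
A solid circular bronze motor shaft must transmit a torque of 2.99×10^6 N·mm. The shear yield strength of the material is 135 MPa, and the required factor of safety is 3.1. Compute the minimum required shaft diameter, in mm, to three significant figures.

d = 70.5 mm

Allowable shear stress τ_allow = 135/3.1 = 43.55 MPa.
For a solid shaft τ = 16T/(πd³), so d³ = 16T/(π τ_allow) = 16×2990000/(π×43.55) = 349700 mm³.
d = (349700)^(1/3) = 70.45 mm.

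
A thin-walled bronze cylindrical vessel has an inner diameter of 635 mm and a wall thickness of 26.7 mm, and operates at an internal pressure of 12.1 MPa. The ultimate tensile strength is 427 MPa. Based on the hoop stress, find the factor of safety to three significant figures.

n = 2.97

σ_h = pD/(2t) = 12.1×635/(2×26.7) = 143.9 MPa.
n = 427/143.9 = 2.968.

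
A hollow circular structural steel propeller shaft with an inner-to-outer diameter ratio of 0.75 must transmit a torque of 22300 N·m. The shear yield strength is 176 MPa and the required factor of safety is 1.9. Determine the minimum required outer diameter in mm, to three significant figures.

d_o = 121 mm

τ_allow = 176/1.9 = 92.63 MPa.
For a hollow shaft τ = 16T/[πd_o³(1−k⁴)] with k = 0.75, so 1−k⁴ = 0.6836.
d_o³ = 16T/[π τ_allow (1−k⁴)] = 16×2.2300×10^7/(π×92.63×0.6836) = 1.794×10^6 mm³.
d_o = 121.5 mm.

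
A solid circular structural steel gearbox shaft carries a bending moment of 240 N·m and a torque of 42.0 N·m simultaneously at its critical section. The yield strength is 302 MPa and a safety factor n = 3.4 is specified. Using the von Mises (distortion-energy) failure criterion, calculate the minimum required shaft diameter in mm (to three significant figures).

d = 30.3 mm

σ_allow = σ_y/n = 302/3.4 = 88.82 MPa.
For a solid shaft σ_b = 32M/(πd³) and τ = 16T/(πd³), so the von Mises stress is σ' = (16/πd³)·√(4M²+3T²).
√(4M²+3T²) = √(4×(240000)² + 3×(42000)²) = 485500 N·mm.
d³ = 16×485500/(π×88.82) = 27840 mm³.
d = 30.31 mm.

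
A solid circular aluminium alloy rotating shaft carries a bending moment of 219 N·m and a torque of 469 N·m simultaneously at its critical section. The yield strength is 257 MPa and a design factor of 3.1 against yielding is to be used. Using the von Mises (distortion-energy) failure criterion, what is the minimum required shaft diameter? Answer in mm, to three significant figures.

d = 38.4 mm

σ_allow = σ_y/n = 257/3.1 = 82.90 MPa.
For a solid shaft σ_b = 32M/(πd³) and τ = 16T/(πd³), so the von Mises stress is σ' = (16/πd³)·√(4M²+3T²).
√(4M²+3T²) = √(4×(219000)² + 3×(469000)²) = 922900 N·mm.
d³ = 16×922900/(π×82.90) = 56700 mm³.
d = 38.42 mm.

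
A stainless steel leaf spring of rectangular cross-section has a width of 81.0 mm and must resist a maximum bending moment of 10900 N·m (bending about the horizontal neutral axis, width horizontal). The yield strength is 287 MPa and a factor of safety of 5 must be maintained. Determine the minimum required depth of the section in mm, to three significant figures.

σ_allow = 287/5 = 57.40 MPa.
For a rectangular section σ = 6M/(bh²), so h² = 6M/(b σ_allow) = 6×1.0900×10^7/(81.0×57.40) = 14070 mm².
h = 118.6 mm.

h = 119 mm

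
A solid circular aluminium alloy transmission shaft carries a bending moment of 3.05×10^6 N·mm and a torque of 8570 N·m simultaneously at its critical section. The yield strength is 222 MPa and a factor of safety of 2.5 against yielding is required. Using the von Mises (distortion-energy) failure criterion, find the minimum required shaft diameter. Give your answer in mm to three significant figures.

σ_allow = σ_y/n = 222/2.5 = 88.80 MPa.
For a solid shaft σ_b = 32M/(πd³) and τ = 16T/(πd³), so the von Mises stress is σ' = (16/πd³)·√(4M²+3T²).
√(4M²+3T²) = √(4×(3.050×10^6)² + 3×(8.570×10^6)²) = 1.605×10^7 N·mm.
d³ = 16×1.605×10^7/(π×88.80) = 920400 mm³.
d = 97.27 mm.

d = 97.3 mm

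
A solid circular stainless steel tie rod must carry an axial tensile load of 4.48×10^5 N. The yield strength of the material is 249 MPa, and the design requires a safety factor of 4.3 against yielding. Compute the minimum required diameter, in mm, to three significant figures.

d = 99.2 mm

Allowable stress σ_allow = 249/4.3 = 57.91 MPa.
Required area A = F/σ_allow = 448000/57.91 = 7737 mm².
A = πd²/4 → d = √(4A/π) = 99.25 mm.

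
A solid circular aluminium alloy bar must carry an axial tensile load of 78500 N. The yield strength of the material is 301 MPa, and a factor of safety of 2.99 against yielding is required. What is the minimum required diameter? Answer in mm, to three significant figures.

Allowable stress σ_allow = 301/2.99 = 100.7 MPa.
Required area A = F/σ_allow = 78500/100.7 = 779.8 mm².
A = πd²/4 → d = √(4A/π) = 31.51 mm.

d = 31.5 mm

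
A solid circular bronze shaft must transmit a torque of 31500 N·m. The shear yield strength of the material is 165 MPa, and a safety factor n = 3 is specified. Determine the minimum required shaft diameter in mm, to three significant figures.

Allowable shear stress τ_allow = 165/3 = 55.00 MPa.
For a solid shaft τ = 16T/(πd³), so d³ = 16T/(π τ_allow) = 16×3.1500×10^7/(π×55.00) = 2.917×10^6 mm³.
d = (2.917×10^6)^(1/3) = 142.9 mm.

d = 143 mm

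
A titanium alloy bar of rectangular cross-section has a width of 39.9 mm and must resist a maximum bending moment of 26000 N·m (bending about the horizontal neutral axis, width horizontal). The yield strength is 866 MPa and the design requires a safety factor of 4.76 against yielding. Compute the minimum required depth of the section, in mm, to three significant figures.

h = 147 mm

σ_allow = 866/4.76 = 181.9 MPa.
For a rectangular section σ = 6M/(bh²), so h² = 6M/(b σ_allow) = 6×2.6000×10^7/(39.9×181.9) = 21490 mm².
h = 146.6 mm.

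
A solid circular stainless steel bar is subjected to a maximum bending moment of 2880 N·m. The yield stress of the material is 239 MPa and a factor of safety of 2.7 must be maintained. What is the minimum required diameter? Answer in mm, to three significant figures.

σ_allow = 239/2.7 = 88.52 MPa.
For a solid circular section σ = 32M/(πd³), so d³ = 32M/(π σ_allow) = 32×2880000/(π×88.52) = 331400 mm³.
d = 69.20 mm.

d = 69.2 mm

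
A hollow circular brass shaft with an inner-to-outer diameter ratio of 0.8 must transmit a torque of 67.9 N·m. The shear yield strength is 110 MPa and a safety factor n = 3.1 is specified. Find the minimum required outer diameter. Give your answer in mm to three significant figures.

d_o = 25.5 mm

τ_allow = 110/3.1 = 35.48 MPa.
For a hollow shaft τ = 16T/[πd_o³(1−k⁴)] with k = 0.8, so 1−k⁴ = 0.5904.
d_o³ = 16T/[π τ_allow (1−k⁴)] = 16×67900/(π×35.48×0.5904) = 16510 mm³.
d_o = 25.46 mm.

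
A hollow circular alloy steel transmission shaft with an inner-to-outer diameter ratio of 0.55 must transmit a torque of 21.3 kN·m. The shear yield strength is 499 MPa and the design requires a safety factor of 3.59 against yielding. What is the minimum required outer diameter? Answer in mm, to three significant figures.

d_o = 95.1 mm

τ_allow = 499/3.59 = 139.0 MPa.
For a hollow shaft τ = 16T/[πd_o³(1−k⁴)] with k = 0.55, so 1−k⁴ = 0.9085.
d_o³ = 16T/[π τ_allow (1−k⁴)] = 16×2.1300×10^7/(π×139.0×0.9085) = 859100 mm³.
d_o = 95.06 mm.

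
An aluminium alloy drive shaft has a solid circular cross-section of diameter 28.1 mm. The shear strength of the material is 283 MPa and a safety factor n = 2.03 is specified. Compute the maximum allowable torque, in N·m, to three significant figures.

τ_allow = 283/2.03 = 139.4 MPa.
For a solid shaft T_allow = τ_allow·πd³/16; πd³/16 = π×28.1³/16 = 4357 mm³.
T_allow = 139.4×4357 = 607400 N·mm = 607.4 N·m.

T_allow = 607 N·m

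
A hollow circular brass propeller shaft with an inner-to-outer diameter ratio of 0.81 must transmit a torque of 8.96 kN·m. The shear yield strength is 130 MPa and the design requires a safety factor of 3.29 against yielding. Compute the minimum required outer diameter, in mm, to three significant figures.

τ_allow = 130/3.29 = 39.51 MPa.
For a hollow shaft τ = 16T/[πd_o³(1−k⁴)] with k = 0.81, so 1−k⁴ = 0.5695.
d_o³ = 16T/[π τ_allow (1−k⁴)] = 16×8960000/(π×39.51×0.5695) = 2.028×10^6 mm³.
d_o = 126.6 mm.

d_o = 127 mm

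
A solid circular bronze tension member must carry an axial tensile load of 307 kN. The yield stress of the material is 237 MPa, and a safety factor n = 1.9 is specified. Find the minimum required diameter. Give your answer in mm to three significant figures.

Allowable stress σ_allow = 237/1.9 = 124.7 MPa.
Required area A = F/σ_allow = 307000/124.7 = 2461 mm².
A = πd²/4 → d = √(4A/π) = 55.98 mm.

d = 56.0 mm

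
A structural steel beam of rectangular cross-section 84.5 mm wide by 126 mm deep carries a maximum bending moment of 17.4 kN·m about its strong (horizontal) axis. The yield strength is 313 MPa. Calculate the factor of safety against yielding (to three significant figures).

n = 4.02

Section modulus S = bh²/6 = 84.5×126²/6 = 223600 mm³.
σ = M/S = 1.7400×10^7/223600 = 77.82 MPa.
n = 313/77.82 = 4.022.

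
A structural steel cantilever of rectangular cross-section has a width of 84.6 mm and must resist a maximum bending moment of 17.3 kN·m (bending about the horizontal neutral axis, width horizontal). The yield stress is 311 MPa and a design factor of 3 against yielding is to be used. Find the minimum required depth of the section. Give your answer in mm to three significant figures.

σ_allow = 311/3 = 103.7 MPa.
For a rectangular section σ = 6M/(bh²), so h² = 6M/(b σ_allow) = 6×1.7300×10^7/(84.6×103.7) = 11840 mm².
h = 108.8 mm.

h = 109 mm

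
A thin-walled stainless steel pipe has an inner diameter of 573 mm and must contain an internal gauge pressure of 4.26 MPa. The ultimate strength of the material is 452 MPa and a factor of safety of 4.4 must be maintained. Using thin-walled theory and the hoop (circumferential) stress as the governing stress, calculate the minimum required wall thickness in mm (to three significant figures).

σ_allow = 452/4.4 = 102.7 MPa.
Hoop stress σ_h = pD/(2t), so t = pD/(2σ_allow) = 4.26×573/(2×102.7) = 11.88 mm.

t = 11.9 mm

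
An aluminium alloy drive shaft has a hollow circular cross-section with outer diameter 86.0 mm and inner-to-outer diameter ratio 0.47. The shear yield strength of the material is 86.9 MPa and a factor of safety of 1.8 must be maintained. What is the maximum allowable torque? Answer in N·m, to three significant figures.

T_allow = 5740 N·m

τ_allow = 86.9/1.8 = 48.28 MPa.
For a hollow shaft T_allow = τ_allow·πd_o³(1−k⁴)/16 with 1−k⁴ = 0.9512, so πd_o³(1−k⁴)/16 = 118800 mm³.
T_allow = 48.28×118800 = 5.735×10^6 N·mm = 5735 N·m.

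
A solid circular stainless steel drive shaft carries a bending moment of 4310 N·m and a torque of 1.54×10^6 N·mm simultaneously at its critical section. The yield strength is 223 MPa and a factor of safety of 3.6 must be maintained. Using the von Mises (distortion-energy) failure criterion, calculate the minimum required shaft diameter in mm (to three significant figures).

d = 90.5 mm

σ_allow = σ_y/n = 223/3.6 = 61.94 MPa.
For a solid shaft σ_b = 32M/(πd³) and τ = 16T/(πd³), so the von Mises stress is σ' = (16/πd³)·√(4M²+3T²).
√(4M²+3T²) = √(4×(4.310×10^6)² + 3×(1.540×10^6)²) = 9.023×10^6 N·mm.
d³ = 16×9.023×10^6/(π×61.94) = 741900 mm³.
d = 90.53 mm.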